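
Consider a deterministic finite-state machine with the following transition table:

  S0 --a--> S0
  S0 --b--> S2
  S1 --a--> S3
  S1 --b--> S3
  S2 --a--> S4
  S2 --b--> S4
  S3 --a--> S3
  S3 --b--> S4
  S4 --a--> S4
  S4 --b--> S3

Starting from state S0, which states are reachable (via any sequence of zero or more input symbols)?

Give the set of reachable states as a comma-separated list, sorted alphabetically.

Answer: S0, S2, S3, S4

Derivation:
BFS from S0:
  visit S0: S0--a-->S0 (seen), S0--b-->S2 (new)
  visit S2: S2--a-->S4 (new), S2--b-->S4 (seen)
  visit S4: S4--a-->S4 (seen), S4--b-->S3 (new)
  visit S3: S3--a-->S3 (seen), S3--b-->S4 (seen)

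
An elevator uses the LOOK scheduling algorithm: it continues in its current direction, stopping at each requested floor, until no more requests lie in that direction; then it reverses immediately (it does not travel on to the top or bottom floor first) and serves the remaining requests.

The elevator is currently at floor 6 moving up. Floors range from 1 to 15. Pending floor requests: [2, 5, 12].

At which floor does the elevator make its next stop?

Current floor: 6, direction: up
Requests above: [12]
Requests below: [2, 5]
Moving up and requests lie above → nearest above is min([12]) = 12

Answer: 12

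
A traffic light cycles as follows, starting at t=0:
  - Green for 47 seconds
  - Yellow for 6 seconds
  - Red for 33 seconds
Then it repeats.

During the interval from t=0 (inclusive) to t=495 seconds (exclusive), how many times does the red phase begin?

Answer: 6

Derivation:
Cycle = 47+6+33 = 86s
red phase starts at t = k*86 + 53 for k=0,1,2,...
Need k*86+53 < 495 → k < 5.140
k ∈ {0, ..., 5} → 6 starts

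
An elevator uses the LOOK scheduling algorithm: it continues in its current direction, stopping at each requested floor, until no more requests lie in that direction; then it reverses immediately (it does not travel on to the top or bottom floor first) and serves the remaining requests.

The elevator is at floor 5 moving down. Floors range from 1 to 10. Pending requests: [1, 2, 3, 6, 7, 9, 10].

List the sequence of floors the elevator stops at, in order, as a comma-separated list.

Answer: 3, 2, 1, 6, 7, 9, 10

Derivation:
Current: 5, moving DOWN
Serve below first (descending): [3, 2, 1]
Then reverse, serve above (ascending): [6, 7, 9, 10]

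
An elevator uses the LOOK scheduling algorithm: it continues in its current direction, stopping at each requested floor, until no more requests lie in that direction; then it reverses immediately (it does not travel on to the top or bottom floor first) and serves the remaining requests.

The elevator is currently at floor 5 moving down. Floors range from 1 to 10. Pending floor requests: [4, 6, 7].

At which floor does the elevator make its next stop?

Current floor: 5, direction: down
Requests above: [6, 7]
Requests below: [4]
Moving down and requests lie below → nearest below is max([4]) = 4

Answer: 4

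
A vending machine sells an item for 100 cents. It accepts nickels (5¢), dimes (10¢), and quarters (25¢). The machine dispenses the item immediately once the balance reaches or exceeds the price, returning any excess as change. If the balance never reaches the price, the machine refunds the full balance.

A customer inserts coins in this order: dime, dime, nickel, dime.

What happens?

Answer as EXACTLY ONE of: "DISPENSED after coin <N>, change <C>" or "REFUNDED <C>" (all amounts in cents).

Price: 100¢
Coin 1 (dime, 10¢): balance = 10¢
Coin 2 (dime, 10¢): balance = 20¢
Coin 3 (nickel, 5¢): balance = 25¢
Coin 4 (dime, 10¢): balance = 35¢
All coins inserted, balance 35¢ < price 100¢ → REFUND 35¢

Answer: REFUNDED 35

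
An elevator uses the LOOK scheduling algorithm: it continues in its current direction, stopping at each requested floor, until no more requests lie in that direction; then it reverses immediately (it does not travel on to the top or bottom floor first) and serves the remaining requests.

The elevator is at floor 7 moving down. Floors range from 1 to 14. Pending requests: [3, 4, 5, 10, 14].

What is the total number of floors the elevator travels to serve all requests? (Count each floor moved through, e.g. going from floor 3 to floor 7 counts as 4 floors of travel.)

Start at floor 7 moving down, LOOK stop order: [5, 4, 3, 10, 14]
  7 → 5: |5-7| = 2, total = 2
  5 → 4: |4-5| = 1, total = 3
  4 → 3: |3-4| = 1, total = 4
  3 → 10: |10-3| = 7, total = 11
  10 → 14: |14-10| = 4, total = 15

Answer: 15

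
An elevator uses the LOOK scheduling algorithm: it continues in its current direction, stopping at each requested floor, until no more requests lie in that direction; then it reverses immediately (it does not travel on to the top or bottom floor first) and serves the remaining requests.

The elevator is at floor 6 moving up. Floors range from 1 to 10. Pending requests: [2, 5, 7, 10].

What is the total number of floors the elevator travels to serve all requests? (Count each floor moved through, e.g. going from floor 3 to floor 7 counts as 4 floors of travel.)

Start at floor 6 moving up, LOOK stop order: [7, 10, 5, 2]
  6 → 7: |7-6| = 1, total = 1
  7 → 10: |10-7| = 3, total = 4
  10 → 5: |5-10| = 5, total = 9
  5 → 2: |2-5| = 3, total = 12

Answer: 12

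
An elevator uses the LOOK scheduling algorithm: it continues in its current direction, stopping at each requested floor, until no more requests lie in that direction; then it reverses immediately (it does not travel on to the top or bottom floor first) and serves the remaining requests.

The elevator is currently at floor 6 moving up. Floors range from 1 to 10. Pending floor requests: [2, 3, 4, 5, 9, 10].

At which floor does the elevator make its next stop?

Current floor: 6, direction: up
Requests above: [9, 10]
Requests below: [2, 3, 4, 5]
Moving up and requests lie above → nearest above is min([9, 10]) = 9

Answer: 9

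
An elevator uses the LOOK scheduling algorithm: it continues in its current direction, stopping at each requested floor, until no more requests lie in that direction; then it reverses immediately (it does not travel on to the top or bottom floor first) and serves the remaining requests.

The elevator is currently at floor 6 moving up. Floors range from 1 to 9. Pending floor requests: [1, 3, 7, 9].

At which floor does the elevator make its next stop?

Current floor: 6, direction: up
Requests above: [7, 9]
Requests below: [1, 3]
Moving up and requests lie above → nearest above is min([7, 9]) = 7

Answer: 7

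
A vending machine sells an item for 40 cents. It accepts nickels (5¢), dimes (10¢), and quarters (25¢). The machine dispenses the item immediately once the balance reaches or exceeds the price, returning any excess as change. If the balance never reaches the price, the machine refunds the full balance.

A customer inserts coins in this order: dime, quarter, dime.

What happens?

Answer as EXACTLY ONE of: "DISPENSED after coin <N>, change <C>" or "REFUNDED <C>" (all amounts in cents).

Answer: DISPENSED after coin 3, change 5

Derivation:
Price: 40¢
Coin 1 (dime, 10¢): balance = 10¢
Coin 2 (quarter, 25¢): balance = 35¢
Coin 3 (dime, 10¢): balance = 45¢
  → balance >= price → DISPENSE, change = 45 - 40 = 5¢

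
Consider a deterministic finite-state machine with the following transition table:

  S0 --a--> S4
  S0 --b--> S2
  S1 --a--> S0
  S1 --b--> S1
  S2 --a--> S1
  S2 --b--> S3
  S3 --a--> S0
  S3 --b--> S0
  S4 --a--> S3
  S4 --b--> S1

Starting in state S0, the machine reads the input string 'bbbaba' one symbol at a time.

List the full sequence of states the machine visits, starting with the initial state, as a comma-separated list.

Start: S0
  read 'b': S0 --b--> S2
  read 'b': S2 --b--> S3
  read 'b': S3 --b--> S0
  read 'a': S0 --a--> S4
  read 'b': S4 --b--> S1
  read 'a': S1 --a--> S0

Answer: S0, S2, S3, S0, S4, S1, S0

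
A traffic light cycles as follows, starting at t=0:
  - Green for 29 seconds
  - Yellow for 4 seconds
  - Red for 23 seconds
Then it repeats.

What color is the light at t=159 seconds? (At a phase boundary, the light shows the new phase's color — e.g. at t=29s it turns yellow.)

Answer: red

Derivation:
Cycle length = 29 + 4 + 23 = 56s
t = 159, phase_t = 159 mod 56 = 47
47 >= 33 → RED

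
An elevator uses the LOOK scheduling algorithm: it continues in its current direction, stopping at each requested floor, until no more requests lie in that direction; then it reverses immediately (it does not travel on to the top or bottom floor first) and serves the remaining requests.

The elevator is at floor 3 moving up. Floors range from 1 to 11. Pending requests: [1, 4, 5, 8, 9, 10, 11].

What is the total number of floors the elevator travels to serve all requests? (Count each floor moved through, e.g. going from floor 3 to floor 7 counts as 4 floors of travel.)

Answer: 18

Derivation:
Start at floor 3 moving up, LOOK stop order: [4, 5, 8, 9, 10, 11, 1]
  3 → 4: |4-3| = 1, total = 1
  4 → 5: |5-4| = 1, total = 2
  5 → 8: |8-5| = 3, total = 5
  8 → 9: |9-8| = 1, total = 6
  9 → 10: |10-9| = 1, total = 7
  10 → 11: |11-10| = 1, total = 8
  11 → 1: |1-11| = 10, total = 18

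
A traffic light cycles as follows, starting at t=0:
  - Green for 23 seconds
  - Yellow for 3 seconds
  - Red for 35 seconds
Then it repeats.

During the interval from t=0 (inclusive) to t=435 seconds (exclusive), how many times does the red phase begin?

Answer: 7

Derivation:
Cycle = 23+3+35 = 61s
red phase starts at t = k*61 + 26 for k=0,1,2,...
Need k*61+26 < 435 → k < 6.705
k ∈ {0, ..., 6} → 7 starts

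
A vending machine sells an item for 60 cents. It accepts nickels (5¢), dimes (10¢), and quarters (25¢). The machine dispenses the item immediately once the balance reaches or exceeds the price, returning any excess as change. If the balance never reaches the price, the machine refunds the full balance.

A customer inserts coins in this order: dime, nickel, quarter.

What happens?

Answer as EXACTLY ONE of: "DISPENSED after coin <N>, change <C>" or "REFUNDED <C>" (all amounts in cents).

Answer: REFUNDED 40

Derivation:
Price: 60¢
Coin 1 (dime, 10¢): balance = 10¢
Coin 2 (nickel, 5¢): balance = 15¢
Coin 3 (quarter, 25¢): balance = 40¢
All coins inserted, balance 40¢ < price 60¢ → REFUND 40¢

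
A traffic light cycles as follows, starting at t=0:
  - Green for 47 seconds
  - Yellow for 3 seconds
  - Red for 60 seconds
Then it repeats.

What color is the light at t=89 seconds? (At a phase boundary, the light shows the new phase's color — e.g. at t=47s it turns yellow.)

Cycle length = 47 + 3 + 60 = 110s
t = 89, phase_t = 89 mod 110 = 89
89 >= 50 → RED

Answer: red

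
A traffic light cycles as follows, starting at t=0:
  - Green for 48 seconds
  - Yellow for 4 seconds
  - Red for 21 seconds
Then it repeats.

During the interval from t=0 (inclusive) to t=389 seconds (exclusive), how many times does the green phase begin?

Answer: 6

Derivation:
Cycle = 48+4+21 = 73s
green phase starts at t = k*73 + 0 for k=0,1,2,...
Need k*73+0 < 389 → k < 5.329
k ∈ {0, ..., 5} → 6 starts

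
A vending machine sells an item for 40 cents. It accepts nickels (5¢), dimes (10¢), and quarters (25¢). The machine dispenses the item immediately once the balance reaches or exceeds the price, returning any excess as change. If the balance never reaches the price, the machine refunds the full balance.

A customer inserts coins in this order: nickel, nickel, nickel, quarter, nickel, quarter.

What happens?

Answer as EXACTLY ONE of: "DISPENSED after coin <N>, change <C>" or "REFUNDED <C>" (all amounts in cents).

Answer: DISPENSED after coin 4, change 0

Derivation:
Price: 40¢
Coin 1 (nickel, 5¢): balance = 5¢
Coin 2 (nickel, 5¢): balance = 10¢
Coin 3 (nickel, 5¢): balance = 15¢
Coin 4 (quarter, 25¢): balance = 40¢
  → balance >= price → DISPENSE, change = 40 - 40 = 0¢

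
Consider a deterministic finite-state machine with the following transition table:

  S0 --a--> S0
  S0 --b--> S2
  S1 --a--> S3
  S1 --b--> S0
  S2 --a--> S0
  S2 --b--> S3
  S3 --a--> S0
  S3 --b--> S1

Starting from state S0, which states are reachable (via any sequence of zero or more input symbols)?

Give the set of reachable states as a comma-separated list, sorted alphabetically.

BFS from S0:
  visit S0: S0--a-->S0 (seen), S0--b-->S2 (new)
  visit S2: S2--a-->S0 (seen), S2--b-->S3 (new)
  visit S3: S3--a-->S0 (seen), S3--b-->S1 (new)
  visit S1: S1--a-->S3 (seen), S1--b-->S0 (seen)

Answer: S0, S1, S2, S3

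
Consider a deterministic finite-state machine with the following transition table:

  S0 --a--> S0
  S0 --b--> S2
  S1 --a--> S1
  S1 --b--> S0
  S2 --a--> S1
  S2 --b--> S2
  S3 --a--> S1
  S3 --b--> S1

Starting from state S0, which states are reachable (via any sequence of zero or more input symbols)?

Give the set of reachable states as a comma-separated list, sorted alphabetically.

Answer: S0, S1, S2

Derivation:
BFS from S0:
  visit S0: S0--a-->S0 (seen), S0--b-->S2 (new)
  visit S2: S2--a-->S1 (new), S2--b-->S2 (seen)
  visit S1: S1--a-->S1 (seen), S1--b-->S0 (seen)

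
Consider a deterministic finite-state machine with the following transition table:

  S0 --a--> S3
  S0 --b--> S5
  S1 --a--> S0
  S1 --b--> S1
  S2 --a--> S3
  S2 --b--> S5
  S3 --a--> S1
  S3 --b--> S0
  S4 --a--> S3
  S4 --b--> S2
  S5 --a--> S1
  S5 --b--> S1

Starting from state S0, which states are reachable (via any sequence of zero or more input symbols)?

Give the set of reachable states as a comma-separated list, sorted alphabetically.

BFS from S0:
  visit S0: S0--a-->S3 (new), S0--b-->S5 (new)
  visit S3: S3--a-->S1 (new), S3--b-->S0 (seen)
  visit S5: S5--a-->S1 (seen), S5--b-->S1 (seen)
  visit S1: S1--a-->S0 (seen), S1--b-->S1 (seen)

Answer: S0, S1, S3, S5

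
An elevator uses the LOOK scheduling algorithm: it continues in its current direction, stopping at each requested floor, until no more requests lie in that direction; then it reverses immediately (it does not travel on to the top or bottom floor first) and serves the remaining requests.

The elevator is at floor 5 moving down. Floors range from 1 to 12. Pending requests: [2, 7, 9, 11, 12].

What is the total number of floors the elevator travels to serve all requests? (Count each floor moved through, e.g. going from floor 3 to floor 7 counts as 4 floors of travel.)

Start at floor 5 moving down, LOOK stop order: [2, 7, 9, 11, 12]
  5 → 2: |2-5| = 3, total = 3
  2 → 7: |7-2| = 5, total = 8
  7 → 9: |9-7| = 2, total = 10
  9 → 11: |11-9| = 2, total = 12
  11 → 12: |12-11| = 1, total = 13

Answer: 13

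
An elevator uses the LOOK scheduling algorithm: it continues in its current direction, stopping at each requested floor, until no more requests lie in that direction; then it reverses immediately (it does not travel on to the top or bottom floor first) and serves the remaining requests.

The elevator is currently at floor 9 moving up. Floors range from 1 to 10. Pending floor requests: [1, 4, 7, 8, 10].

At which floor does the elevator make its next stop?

Answer: 10

Derivation:
Current floor: 9, direction: up
Requests above: [10]
Requests below: [1, 4, 7, 8]
Moving up and requests lie above → nearest above is min([10]) = 10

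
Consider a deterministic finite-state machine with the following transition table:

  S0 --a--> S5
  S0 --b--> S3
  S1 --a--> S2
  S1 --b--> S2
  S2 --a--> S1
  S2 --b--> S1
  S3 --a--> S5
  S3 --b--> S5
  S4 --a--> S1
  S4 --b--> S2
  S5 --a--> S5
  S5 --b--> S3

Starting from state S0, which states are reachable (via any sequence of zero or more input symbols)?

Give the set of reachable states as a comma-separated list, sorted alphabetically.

BFS from S0:
  visit S0: S0--a-->S5 (new), S0--b-->S3 (new)
  visit S5: S5--a-->S5 (seen), S5--b-->S3 (seen)
  visit S3: S3--a-->S5 (seen), S3--b-->S5 (seen)

Answer: S0, S3, S5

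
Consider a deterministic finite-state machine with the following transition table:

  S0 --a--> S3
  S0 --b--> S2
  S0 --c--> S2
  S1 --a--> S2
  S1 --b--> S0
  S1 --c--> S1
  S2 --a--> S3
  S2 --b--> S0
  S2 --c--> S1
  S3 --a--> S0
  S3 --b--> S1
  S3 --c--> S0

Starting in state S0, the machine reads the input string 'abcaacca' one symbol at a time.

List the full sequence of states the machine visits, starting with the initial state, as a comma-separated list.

Answer: S0, S3, S1, S1, S2, S3, S0, S2, S3

Derivation:
Start: S0
  read 'a': S0 --a--> S3
  read 'b': S3 --b--> S1
  read 'c': S1 --c--> S1
  read 'a': S1 --a--> S2
  read 'a': S2 --a--> S3
  read 'c': S3 --c--> S0
  read 'c': S0 --c--> S2
  read 'a': S2 --a--> S3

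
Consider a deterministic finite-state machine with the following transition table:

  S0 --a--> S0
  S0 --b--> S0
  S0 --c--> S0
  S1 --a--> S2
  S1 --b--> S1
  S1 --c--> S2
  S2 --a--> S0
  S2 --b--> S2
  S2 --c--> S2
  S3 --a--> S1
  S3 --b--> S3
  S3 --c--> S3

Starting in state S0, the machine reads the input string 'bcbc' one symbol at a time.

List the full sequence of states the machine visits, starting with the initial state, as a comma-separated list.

Start: S0
  read 'b': S0 --b--> S0
  read 'c': S0 --c--> S0
  read 'b': S0 --b--> S0
  read 'c': S0 --c--> S0

Answer: S0, S0, S0, S0, S0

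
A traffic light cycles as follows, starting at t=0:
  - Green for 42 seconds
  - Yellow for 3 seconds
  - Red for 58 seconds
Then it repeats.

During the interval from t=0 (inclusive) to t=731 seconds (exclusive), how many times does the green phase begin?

Answer: 8

Derivation:
Cycle = 42+3+58 = 103s
green phase starts at t = k*103 + 0 for k=0,1,2,...
Need k*103+0 < 731 → k < 7.097
k ∈ {0, ..., 7} → 8 starts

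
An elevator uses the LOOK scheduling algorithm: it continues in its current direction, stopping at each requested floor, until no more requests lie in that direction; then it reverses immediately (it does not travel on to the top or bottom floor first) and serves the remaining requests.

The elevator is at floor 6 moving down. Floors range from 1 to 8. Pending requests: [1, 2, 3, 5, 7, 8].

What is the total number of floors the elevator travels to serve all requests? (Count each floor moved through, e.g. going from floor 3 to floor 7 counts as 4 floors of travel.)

Start at floor 6 moving down, LOOK stop order: [5, 3, 2, 1, 7, 8]
  6 → 5: |5-6| = 1, total = 1
  5 → 3: |3-5| = 2, total = 3
  3 → 2: |2-3| = 1, total = 4
  2 → 1: |1-2| = 1, total = 5
  1 → 7: |7-1| = 6, total = 11
  7 → 8: |8-7| = 1, total = 12

Answer: 12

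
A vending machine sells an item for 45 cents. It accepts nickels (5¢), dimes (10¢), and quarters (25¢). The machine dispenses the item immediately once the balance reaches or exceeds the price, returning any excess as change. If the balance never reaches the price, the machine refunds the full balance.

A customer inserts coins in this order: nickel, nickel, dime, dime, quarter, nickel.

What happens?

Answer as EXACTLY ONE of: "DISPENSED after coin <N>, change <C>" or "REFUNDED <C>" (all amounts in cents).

Price: 45¢
Coin 1 (nickel, 5¢): balance = 5¢
Coin 2 (nickel, 5¢): balance = 10¢
Coin 3 (dime, 10¢): balance = 20¢
Coin 4 (dime, 10¢): balance = 30¢
Coin 5 (quarter, 25¢): balance = 55¢
  → balance >= price → DISPENSE, change = 55 - 45 = 10¢

Answer: DISPENSED after coin 5, change 10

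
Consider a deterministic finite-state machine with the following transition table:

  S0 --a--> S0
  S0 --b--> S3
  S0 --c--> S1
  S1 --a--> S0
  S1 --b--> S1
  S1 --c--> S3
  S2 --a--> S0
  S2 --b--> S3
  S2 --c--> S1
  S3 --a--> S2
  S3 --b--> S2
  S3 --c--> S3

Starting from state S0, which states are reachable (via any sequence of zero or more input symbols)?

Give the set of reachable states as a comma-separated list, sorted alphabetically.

Answer: S0, S1, S2, S3

Derivation:
BFS from S0:
  visit S0: S0--a-->S0 (seen), S0--b-->S3 (new), S0--c-->S1 (new)
  visit S3: S3--a-->S2 (new), S3--b-->S2 (seen), S3--c-->S3 (seen)
  visit S1: S1--a-->S0 (seen), S1--b-->S1 (seen), S1--c-->S3 (seen)
  visit S2: S2--a-->S0 (seen), S2--b-->S3 (seen), S2--c-->S1 (seen)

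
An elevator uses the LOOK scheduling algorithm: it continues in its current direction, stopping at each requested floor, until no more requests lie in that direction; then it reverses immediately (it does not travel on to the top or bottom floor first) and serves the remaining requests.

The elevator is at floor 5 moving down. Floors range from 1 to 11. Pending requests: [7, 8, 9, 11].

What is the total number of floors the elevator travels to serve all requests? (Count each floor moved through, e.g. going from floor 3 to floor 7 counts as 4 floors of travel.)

Answer: 6

Derivation:
Start at floor 5 moving down, LOOK stop order: [7, 8, 9, 11]
  5 → 7: |7-5| = 2, total = 2
  7 → 8: |8-7| = 1, total = 3
  8 → 9: |9-8| = 1, total = 4
  9 → 11: |11-9| = 2, total = 6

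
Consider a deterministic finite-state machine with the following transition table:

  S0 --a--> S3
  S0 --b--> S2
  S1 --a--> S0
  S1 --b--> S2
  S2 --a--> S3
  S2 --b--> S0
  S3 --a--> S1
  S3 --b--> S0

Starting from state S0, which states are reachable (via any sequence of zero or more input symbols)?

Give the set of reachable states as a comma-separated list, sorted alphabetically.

Answer: S0, S1, S2, S3

Derivation:
BFS from S0:
  visit S0: S0--a-->S3 (new), S0--b-->S2 (new)
  visit S3: S3--a-->S1 (new), S3--b-->S0 (seen)
  visit S2: S2--a-->S3 (seen), S2--b-->S0 (seen)
  visit S1: S1--a-->S0 (seen), S1--b-->S2 (seen)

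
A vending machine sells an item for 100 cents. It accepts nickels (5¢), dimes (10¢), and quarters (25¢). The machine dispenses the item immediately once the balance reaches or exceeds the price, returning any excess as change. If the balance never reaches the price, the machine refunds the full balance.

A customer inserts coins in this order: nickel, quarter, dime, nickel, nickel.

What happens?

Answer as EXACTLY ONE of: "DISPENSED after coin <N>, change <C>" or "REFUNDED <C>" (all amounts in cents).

Answer: REFUNDED 50

Derivation:
Price: 100¢
Coin 1 (nickel, 5¢): balance = 5¢
Coin 2 (quarter, 25¢): balance = 30¢
Coin 3 (dime, 10¢): balance = 40¢
Coin 4 (nickel, 5¢): balance = 45¢
Coin 5 (nickel, 5¢): balance = 50¢
All coins inserted, balance 50¢ < price 100¢ → REFUND 50¢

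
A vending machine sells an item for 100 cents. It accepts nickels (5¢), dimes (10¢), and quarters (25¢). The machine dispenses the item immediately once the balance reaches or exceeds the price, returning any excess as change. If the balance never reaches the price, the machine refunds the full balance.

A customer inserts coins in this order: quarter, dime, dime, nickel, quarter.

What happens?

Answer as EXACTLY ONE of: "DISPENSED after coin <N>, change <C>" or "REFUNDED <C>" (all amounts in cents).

Answer: REFUNDED 75

Derivation:
Price: 100¢
Coin 1 (quarter, 25¢): balance = 25¢
Coin 2 (dime, 10¢): balance = 35¢
Coin 3 (dime, 10¢): balance = 45¢
Coin 4 (nickel, 5¢): balance = 50¢
Coin 5 (quarter, 25¢): balance = 75¢
All coins inserted, balance 75¢ < price 100¢ → REFUND 75¢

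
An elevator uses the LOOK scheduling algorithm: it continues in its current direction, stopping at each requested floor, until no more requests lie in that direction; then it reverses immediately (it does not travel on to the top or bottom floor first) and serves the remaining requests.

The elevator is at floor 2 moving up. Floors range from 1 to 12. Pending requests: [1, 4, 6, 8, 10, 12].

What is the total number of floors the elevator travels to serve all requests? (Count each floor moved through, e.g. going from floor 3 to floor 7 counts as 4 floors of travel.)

Start at floor 2 moving up, LOOK stop order: [4, 6, 8, 10, 12, 1]
  2 → 4: |4-2| = 2, total = 2
  4 → 6: |6-4| = 2, total = 4
  6 → 8: |8-6| = 2, total = 6
  8 → 10: |10-8| = 2, total = 8
  10 → 12: |12-10| = 2, total = 10
  12 → 1: |1-12| = 11, total = 21

Answer: 21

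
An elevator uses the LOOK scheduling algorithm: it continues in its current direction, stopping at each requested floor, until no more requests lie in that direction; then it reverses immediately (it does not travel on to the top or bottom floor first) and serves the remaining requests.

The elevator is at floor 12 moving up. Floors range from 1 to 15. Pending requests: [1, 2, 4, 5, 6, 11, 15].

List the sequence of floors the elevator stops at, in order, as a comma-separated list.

Answer: 15, 11, 6, 5, 4, 2, 1

Derivation:
Current: 12, moving UP
Serve above first (ascending): [15]
Then reverse, serve below (descending): [11, 6, 5, 4, 2, 1]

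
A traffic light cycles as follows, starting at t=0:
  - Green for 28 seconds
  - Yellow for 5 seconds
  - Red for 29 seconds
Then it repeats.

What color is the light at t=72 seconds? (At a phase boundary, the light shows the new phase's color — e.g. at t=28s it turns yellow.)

Cycle length = 28 + 5 + 29 = 62s
t = 72, phase_t = 72 mod 62 = 10
10 < 28 (green end) → GREEN

Answer: green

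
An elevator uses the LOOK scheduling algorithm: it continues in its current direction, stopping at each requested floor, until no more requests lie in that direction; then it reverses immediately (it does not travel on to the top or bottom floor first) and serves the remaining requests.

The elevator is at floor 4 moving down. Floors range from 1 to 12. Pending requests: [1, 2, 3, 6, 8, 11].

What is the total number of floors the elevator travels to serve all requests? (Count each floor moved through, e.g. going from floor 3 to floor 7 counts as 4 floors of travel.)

Start at floor 4 moving down, LOOK stop order: [3, 2, 1, 6, 8, 11]
  4 → 3: |3-4| = 1, total = 1
  3 → 2: |2-3| = 1, total = 2
  2 → 1: |1-2| = 1, total = 3
  1 → 6: |6-1| = 5, total = 8
  6 → 8: |8-6| = 2, total = 10
  8 → 11: |11-8| = 3, total = 13

Answer: 13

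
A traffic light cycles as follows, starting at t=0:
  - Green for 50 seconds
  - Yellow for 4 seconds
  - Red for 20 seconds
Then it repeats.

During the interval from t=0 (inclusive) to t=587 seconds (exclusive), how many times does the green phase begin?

Cycle = 50+4+20 = 74s
green phase starts at t = k*74 + 0 for k=0,1,2,...
Need k*74+0 < 587 → k < 7.932
k ∈ {0, ..., 7} → 8 starts

Answer: 8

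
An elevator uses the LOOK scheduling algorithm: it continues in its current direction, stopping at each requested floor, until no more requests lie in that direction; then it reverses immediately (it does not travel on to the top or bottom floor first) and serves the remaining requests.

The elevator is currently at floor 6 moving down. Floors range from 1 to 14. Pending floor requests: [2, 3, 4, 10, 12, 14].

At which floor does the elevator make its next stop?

Answer: 4

Derivation:
Current floor: 6, direction: down
Requests above: [10, 12, 14]
Requests below: [2, 3, 4]
Moving down and requests lie below → nearest below is max([2, 3, 4]) = 4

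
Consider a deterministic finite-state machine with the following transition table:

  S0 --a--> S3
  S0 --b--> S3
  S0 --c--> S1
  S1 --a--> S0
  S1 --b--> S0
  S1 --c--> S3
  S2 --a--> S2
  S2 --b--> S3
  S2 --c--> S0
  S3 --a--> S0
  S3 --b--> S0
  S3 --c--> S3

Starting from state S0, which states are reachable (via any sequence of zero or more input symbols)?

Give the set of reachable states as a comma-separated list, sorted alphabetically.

Answer: S0, S1, S3

Derivation:
BFS from S0:
  visit S0: S0--a-->S3 (new), S0--b-->S3 (seen), S0--c-->S1 (new)
  visit S3: S3--a-->S0 (seen), S3--b-->S0 (seen), S3--c-->S3 (seen)
  visit S1: S1--a-->S0 (seen), S1--b-->S0 (seen), S1--c-->S3 (seen)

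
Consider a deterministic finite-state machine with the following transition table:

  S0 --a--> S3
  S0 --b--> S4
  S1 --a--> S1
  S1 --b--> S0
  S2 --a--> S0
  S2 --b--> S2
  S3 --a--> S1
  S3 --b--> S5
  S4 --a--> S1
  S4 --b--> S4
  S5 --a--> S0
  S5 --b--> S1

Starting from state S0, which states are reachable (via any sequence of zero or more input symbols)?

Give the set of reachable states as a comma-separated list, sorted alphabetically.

Answer: S0, S1, S3, S4, S5

Derivation:
BFS from S0:
  visit S0: S0--a-->S3 (new), S0--b-->S4 (new)
  visit S3: S3--a-->S1 (new), S3--b-->S5 (new)
  visit S4: S4--a-->S1 (seen), S4--b-->S4 (seen)
  visit S1: S1--a-->S1 (seen), S1--b-->S0 (seen)
  visit S5: S5--a-->S0 (seen), S5--b-->S1 (seen)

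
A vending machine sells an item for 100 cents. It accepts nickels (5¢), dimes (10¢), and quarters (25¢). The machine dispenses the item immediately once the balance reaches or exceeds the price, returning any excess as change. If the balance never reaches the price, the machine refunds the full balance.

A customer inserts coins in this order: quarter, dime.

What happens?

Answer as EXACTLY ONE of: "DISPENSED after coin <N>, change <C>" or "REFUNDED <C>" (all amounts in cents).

Answer: REFUNDED 35

Derivation:
Price: 100¢
Coin 1 (quarter, 25¢): balance = 25¢
Coin 2 (dime, 10¢): balance = 35¢
All coins inserted, balance 35¢ < price 100¢ → REFUND 35¢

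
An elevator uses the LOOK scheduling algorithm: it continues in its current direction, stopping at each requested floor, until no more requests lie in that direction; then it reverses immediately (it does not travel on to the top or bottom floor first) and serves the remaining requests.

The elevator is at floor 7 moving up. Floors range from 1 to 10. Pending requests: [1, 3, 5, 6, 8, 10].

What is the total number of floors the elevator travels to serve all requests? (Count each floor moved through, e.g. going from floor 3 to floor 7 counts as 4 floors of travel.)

Start at floor 7 moving up, LOOK stop order: [8, 10, 6, 5, 3, 1]
  7 → 8: |8-7| = 1, total = 1
  8 → 10: |10-8| = 2, total = 3
  10 → 6: |6-10| = 4, total = 7
  6 → 5: |5-6| = 1, total = 8
  5 → 3: |3-5| = 2, total = 10
  3 → 1: |1-3| = 2, total = 12

Answer: 12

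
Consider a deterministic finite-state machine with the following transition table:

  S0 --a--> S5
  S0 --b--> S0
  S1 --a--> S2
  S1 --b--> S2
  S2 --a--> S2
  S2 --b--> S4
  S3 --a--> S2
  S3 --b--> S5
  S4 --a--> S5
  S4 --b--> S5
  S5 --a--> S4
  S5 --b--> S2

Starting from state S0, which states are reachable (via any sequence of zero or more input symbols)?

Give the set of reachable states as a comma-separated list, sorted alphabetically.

Answer: S0, S2, S4, S5

Derivation:
BFS from S0:
  visit S0: S0--a-->S5 (new), S0--b-->S0 (seen)
  visit S5: S5--a-->S4 (new), S5--b-->S2 (new)
  visit S4: S4--a-->S5 (seen), S4--b-->S5 (seen)
  visit S2: S2--a-->S2 (seen), S2--b-->S4 (seen)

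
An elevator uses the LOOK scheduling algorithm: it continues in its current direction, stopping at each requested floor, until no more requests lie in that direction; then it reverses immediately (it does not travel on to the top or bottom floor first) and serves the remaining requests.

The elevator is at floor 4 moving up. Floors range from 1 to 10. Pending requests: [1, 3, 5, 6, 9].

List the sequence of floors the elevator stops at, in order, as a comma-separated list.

Current: 4, moving UP
Serve above first (ascending): [5, 6, 9]
Then reverse, serve below (descending): [3, 1]

Answer: 5, 6, 9, 3, 1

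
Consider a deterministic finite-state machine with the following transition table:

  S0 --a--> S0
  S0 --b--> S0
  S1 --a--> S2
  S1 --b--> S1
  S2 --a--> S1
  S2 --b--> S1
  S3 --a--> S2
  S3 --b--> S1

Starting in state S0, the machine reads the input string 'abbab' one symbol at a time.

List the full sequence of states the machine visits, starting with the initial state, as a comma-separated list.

Start: S0
  read 'a': S0 --a--> S0
  read 'b': S0 --b--> S0
  read 'b': S0 --b--> S0
  read 'a': S0 --a--> S0
  read 'b': S0 --b--> S0

Answer: S0, S0, S0, S0, S0, S0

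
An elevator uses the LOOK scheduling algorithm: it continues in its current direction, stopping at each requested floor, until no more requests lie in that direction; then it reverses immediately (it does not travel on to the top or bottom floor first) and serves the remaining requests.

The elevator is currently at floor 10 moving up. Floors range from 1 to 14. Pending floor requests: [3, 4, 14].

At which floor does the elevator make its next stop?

Current floor: 10, direction: up
Requests above: [14]
Requests below: [3, 4]
Moving up and requests lie above → nearest above is min([14]) = 14

Answer: 14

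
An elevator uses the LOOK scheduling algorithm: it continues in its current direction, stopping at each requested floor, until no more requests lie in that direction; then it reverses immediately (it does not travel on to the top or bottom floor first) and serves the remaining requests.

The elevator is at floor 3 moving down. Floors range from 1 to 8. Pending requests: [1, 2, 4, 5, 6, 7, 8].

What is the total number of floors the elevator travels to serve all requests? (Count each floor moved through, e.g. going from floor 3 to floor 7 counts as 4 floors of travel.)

Answer: 9

Derivation:
Start at floor 3 moving down, LOOK stop order: [2, 1, 4, 5, 6, 7, 8]
  3 → 2: |2-3| = 1, total = 1
  2 → 1: |1-2| = 1, total = 2
  1 → 4: |4-1| = 3, total = 5
  4 → 5: |5-4| = 1, total = 6
  5 → 6: |6-5| = 1, total = 7
  6 → 7: |7-6| = 1, total = 8
  7 → 8: |8-7| = 1, total = 9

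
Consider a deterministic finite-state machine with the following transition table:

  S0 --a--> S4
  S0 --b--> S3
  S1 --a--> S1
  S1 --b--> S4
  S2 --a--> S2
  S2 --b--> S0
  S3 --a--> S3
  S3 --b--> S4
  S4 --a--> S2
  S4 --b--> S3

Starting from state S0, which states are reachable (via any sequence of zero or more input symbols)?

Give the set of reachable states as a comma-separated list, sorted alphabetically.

BFS from S0:
  visit S0: S0--a-->S4 (new), S0--b-->S3 (new)
  visit S4: S4--a-->S2 (new), S4--b-->S3 (seen)
  visit S3: S3--a-->S3 (seen), S3--b-->S4 (seen)
  visit S2: S2--a-->S2 (seen), S2--b-->S0 (seen)

Answer: S0, S2, S3, S4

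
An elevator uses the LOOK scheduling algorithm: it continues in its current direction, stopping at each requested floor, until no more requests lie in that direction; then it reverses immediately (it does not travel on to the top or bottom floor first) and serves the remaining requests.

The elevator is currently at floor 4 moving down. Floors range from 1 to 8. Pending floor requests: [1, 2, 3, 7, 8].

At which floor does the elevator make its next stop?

Current floor: 4, direction: down
Requests above: [7, 8]
Requests below: [1, 2, 3]
Moving down and requests lie below → nearest below is max([1, 2, 3]) = 3

Answer: 3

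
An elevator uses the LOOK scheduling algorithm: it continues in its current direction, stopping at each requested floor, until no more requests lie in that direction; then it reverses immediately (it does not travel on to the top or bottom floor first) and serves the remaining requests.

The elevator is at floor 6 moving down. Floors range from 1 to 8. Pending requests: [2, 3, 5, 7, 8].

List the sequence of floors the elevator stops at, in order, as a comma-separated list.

Answer: 5, 3, 2, 7, 8

Derivation:
Current: 6, moving DOWN
Serve below first (descending): [5, 3, 2]
Then reverse, serve above (ascending): [7, 8]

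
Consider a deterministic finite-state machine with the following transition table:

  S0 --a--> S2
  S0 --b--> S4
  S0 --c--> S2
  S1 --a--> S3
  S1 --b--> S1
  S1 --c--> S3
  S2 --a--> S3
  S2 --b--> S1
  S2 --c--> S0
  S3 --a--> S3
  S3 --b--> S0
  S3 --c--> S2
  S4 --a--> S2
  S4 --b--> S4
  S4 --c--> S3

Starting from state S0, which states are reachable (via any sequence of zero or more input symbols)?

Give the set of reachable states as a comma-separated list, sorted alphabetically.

Answer: S0, S1, S2, S3, S4

Derivation:
BFS from S0:
  visit S0: S0--a-->S2 (new), S0--b-->S4 (new), S0--c-->S2 (seen)
  visit S2: S2--a-->S3 (new), S2--b-->S1 (new), S2--c-->S0 (seen)
  visit S4: S4--a-->S2 (seen), S4--b-->S4 (seen), S4--c-->S3 (seen)
  visit S3: S3--a-->S3 (seen), S3--b-->S0 (seen), S3--c-->S2 (seen)
  visit S1: S1--a-->S3 (seen), S1--b-->S1 (seen), S1--c-->S3 (seen)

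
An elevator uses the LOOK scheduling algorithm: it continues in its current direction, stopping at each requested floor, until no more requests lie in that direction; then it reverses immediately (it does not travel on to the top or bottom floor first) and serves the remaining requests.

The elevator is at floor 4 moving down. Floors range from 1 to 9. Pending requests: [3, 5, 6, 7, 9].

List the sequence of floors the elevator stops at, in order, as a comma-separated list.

Answer: 3, 5, 6, 7, 9

Derivation:
Current: 4, moving DOWN
Serve below first (descending): [3]
Then reverse, serve above (ascending): [5, 6, 7, 9]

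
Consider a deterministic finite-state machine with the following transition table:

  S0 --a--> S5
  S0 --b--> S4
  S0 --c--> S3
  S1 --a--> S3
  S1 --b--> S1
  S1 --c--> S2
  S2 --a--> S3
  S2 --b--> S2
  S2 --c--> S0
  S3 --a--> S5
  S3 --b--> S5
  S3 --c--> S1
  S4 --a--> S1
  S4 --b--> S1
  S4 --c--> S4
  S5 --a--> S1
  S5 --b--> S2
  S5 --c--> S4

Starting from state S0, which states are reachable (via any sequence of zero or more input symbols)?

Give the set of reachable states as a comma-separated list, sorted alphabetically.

Answer: S0, S1, S2, S3, S4, S5

Derivation:
BFS from S0:
  visit S0: S0--a-->S5 (new), S0--b-->S4 (new), S0--c-->S3 (new)
  visit S5: S5--a-->S1 (new), S5--b-->S2 (new), S5--c-->S4 (seen)
  visit S4: S4--a-->S1 (seen), S4--b-->S1 (seen), S4--c-->S4 (seen)
  visit S3: S3--a-->S5 (seen), S3--b-->S5 (seen), S3--c-->S1 (seen)
  visit S1: S1--a-->S3 (seen), S1--b-->S1 (seen), S1--c-->S2 (seen)
  visit S2: S2--a-->S3 (seen), S2--b-->S2 (seen), S2--c-->S0 (seen)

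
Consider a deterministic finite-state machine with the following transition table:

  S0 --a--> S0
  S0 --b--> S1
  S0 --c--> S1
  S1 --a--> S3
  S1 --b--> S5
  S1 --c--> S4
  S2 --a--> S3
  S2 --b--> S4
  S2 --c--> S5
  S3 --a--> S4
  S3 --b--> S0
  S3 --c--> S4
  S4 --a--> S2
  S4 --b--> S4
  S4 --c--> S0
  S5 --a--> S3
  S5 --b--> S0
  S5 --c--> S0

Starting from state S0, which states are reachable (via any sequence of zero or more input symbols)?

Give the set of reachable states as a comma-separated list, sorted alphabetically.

BFS from S0:
  visit S0: S0--a-->S0 (seen), S0--b-->S1 (new), S0--c-->S1 (seen)
  visit S1: S1--a-->S3 (new), S1--b-->S5 (new), S1--c-->S4 (new)
  visit S3: S3--a-->S4 (seen), S3--b-->S0 (seen), S3--c-->S4 (seen)
  visit S5: S5--a-->S3 (seen), S5--b-->S0 (seen), S5--c-->S0 (seen)
  visit S4: S4--a-->S2 (new), S4--b-->S4 (seen), S4--c-->S0 (seen)
  visit S2: S2--a-->S3 (seen), S2--b-->S4 (seen), S2--c-->S5 (seen)

Answer: S0, S1, S2, S3, S4, S5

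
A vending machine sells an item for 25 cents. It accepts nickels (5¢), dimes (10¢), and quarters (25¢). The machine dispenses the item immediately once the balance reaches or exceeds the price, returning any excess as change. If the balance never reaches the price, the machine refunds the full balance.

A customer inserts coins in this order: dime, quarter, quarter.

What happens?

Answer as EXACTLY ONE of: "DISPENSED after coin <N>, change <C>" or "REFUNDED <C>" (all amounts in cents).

Price: 25¢
Coin 1 (dime, 10¢): balance = 10¢
Coin 2 (quarter, 25¢): balance = 35¢
  → balance >= price → DISPENSE, change = 35 - 25 = 10¢

Answer: DISPENSED after coin 2, change 10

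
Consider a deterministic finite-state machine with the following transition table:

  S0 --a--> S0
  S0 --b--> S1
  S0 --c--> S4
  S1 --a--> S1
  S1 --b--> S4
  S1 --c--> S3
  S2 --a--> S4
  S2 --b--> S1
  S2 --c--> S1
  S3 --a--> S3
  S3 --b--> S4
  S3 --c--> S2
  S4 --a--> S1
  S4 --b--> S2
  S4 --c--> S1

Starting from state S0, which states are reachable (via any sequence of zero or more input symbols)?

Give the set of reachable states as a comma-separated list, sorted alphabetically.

Answer: S0, S1, S2, S3, S4

Derivation:
BFS from S0:
  visit S0: S0--a-->S0 (seen), S0--b-->S1 (new), S0--c-->S4 (new)
  visit S1: S1--a-->S1 (seen), S1--b-->S4 (seen), S1--c-->S3 (new)
  visit S4: S4--a-->S1 (seen), S4--b-->S2 (new), S4--c-->S1 (seen)
  visit S3: S3--a-->S3 (seen), S3--b-->S4 (seen), S3--c-->S2 (seen)
  visit S2: S2--a-->S4 (seen), S2--b-->S1 (seen), S2--c-->S1 (seen)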